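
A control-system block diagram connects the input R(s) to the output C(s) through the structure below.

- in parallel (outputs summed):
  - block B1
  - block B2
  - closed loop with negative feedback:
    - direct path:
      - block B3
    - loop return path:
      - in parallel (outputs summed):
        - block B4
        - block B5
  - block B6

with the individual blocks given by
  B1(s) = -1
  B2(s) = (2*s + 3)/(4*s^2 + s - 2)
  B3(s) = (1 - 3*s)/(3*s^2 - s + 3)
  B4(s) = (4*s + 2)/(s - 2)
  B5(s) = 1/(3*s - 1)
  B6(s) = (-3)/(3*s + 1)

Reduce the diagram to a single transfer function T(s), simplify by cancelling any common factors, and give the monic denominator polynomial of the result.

Answer: s^6 - 23*s^5/4 - 31*s^4/9 + 79*s^3/36 + 7*s^2/18 + s/6 + 1/9

Working:
Step 1: add B4, B5 (parallel) -> (12*s^2 + 3*s - 4)/(3*s^2 - 7*s + 2)
Step 2: reduce the feedback loop with forward B3 and return (B4+B5) -> (-3*s^2 + 7*s - 2)/(3*s^3 - 19*s^2 + 2*s - 2)
Step 3: sum the parallel branches B1, B2, [B3/(1+B3*(B4+B5))], B6 -> (-36*s^6 + 153*s^5 + 325*s^4 - 176*s^3 - 200*s^2 - 8*s - 18)/(36*s^6 - 207*s^5 - 124*s^4 + 79*s^3 + 14*s^2 + 6*s + 4)
That last expression is T(s), already simplified. Scaling its denominator by 1/36 (the reciprocal of the leading coefficient) yields the monic denominator.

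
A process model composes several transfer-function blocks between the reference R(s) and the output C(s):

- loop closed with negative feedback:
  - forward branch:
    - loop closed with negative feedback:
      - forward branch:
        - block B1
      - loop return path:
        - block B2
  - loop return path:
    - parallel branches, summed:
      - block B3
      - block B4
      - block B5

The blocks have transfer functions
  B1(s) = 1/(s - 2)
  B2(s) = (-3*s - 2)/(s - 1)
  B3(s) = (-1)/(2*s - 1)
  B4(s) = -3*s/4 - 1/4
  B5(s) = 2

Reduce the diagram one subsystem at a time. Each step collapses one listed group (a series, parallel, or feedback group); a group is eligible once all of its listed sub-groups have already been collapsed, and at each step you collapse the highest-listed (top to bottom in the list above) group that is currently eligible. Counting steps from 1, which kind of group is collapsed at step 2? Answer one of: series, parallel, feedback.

Step 1. feedback reduction of B1, B2
Step 2. reduce the parallel group B3, B4, B5
Step 3. close the feedback loop around [B1/(1+B1*B2)], (B3+B4+B5)
The group at step 2 is a parallel group.

Hence the answer: parallel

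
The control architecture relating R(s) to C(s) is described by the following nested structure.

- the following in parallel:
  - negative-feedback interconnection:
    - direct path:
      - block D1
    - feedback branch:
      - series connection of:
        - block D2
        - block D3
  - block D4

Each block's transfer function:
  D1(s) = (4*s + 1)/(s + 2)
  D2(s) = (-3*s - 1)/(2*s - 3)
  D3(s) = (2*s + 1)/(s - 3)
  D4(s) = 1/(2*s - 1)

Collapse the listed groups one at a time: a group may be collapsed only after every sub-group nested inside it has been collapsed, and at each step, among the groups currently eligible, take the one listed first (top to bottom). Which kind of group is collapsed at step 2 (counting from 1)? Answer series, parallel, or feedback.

Step 1: combine D2, D3 in series
Step 2: collapse the loop (D1 forward, (D2*D3) return)
Step 3: reduce the parallel group [D1/(1+D1*(D2*D3))], D4
At step 2 the group reduced is feedback.

Answer: feedback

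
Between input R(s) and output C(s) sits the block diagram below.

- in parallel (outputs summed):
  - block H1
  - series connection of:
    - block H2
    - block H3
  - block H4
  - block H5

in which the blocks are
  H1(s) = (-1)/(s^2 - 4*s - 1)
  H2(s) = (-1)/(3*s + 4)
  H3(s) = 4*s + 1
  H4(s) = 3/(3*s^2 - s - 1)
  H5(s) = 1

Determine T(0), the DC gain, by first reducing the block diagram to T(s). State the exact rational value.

Step 1 - cascade H2, H3, giving (-4*s - 1)/(3*s + 4)
Step 2 - parallel reduction of H1, (H2*H3), H4, H5, giving (-3*s^5 + 22*s^4 - 39*s^3 - 38*s^2 - 36*s - 5)/(9*s^5 - 27*s^4 - 52*s^3 + 15*s^2 + 23*s + 4)
That last expression is T(s); at s = 0 only the constant terms survive, so T(0) = -5/4.

Hence the answer: -5/4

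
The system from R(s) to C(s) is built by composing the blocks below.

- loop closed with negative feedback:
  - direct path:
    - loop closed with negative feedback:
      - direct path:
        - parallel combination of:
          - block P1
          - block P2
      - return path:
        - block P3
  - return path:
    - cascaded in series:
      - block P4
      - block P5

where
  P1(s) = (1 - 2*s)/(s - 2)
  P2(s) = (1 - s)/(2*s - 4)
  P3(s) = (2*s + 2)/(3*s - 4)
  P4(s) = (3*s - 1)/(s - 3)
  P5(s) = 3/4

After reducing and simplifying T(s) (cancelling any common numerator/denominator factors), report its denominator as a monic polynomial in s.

Reducing step by step:

1. reduce the parallel group P1, P2 = (3 - 5*s)/(2*s - 4)
2. feedback reduction of (P1+P2), P3 = (15*s^2 - 29*s + 12)/(4*s^2 + 24*s - 22)
3. cascade P4, P5 = (9*s - 3)/(4*s - 12)
4. collapse the loop ([(P1+P2)/(1+(P1+P2)*P3)] forward, (P4*P5) return) = (60*s^3 - 296*s^2 + 396*s - 144)/(151*s^3 - 258*s^2 - 181*s + 228)
Step 4 gives the fully reduced T(s), with no common factor left to cancel. The denominator's leading coefficient is 151, so divide each of its coefficients by 151 to get the monic form.

Answer: s^3 - 258*s^2/151 - 181*s/151 + 228/151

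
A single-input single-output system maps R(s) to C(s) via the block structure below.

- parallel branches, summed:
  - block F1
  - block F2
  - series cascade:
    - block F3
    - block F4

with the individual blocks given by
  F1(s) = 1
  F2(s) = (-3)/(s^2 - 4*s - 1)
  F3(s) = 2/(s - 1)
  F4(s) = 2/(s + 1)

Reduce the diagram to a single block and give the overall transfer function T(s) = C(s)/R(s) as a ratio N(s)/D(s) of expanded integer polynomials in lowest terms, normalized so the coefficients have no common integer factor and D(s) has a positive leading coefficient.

Step 1. cascade F3, F4 = 4/(s^2 - 1)
Step 2. parallel reduction of F1, F2, (F3*F4), giving the overall T(s)

Therefore the answer is (s^4 - 4*s^3 - s^2 - 12*s)/(s^4 - 4*s^3 - 2*s^2 + 4*s + 1).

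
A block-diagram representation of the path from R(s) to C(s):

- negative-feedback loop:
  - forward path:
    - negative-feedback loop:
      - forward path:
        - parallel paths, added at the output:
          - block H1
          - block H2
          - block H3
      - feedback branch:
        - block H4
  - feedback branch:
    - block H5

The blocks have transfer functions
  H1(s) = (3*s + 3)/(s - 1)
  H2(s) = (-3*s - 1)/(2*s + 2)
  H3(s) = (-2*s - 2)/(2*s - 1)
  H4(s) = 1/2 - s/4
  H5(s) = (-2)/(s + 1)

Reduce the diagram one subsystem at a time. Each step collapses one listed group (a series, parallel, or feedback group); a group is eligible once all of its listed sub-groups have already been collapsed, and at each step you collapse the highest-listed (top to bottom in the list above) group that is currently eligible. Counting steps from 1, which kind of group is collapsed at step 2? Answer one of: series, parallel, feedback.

Step 1. sum the parallel branches H1, H2, H3
Step 2. collapse the loop ((H1+H2+H3) forward, H4 return)
Step 3. collapse the loop ([(H1+H2+H3)/(1+(H1+H2+H3)*H4)] forward, H5 return)
At step 2 the group reduced is feedback.

Therefore the answer is feedback.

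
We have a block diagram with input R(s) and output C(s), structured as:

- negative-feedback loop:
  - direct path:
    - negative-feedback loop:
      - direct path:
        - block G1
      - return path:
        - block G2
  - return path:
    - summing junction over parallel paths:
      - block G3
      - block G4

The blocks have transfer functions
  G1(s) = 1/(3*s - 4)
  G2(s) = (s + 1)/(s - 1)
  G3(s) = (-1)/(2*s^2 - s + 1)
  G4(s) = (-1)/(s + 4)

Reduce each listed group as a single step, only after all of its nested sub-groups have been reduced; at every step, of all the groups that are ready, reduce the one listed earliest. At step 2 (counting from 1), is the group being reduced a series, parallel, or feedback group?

Step 1: feedback reduction of G1, G2
Step 2: combine G3, G4 in parallel
Step 3: feedback reduction of [G1/(1+G1*G2)], (G3+G4)
At step 2 the group reduced is parallel.

Final answer: parallel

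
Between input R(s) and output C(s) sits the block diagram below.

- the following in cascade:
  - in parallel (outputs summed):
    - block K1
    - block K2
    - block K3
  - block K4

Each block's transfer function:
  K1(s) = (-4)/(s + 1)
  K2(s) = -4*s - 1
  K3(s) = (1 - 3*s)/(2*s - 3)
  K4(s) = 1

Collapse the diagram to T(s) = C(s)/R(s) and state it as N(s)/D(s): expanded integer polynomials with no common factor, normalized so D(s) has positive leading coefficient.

First reduce the diagram to T(s).

1. combine K1, K2, K3 in parallel, giving (-8*s^3 - s^2 + 3*s + 16)/(2*s^2 - s - 3)
2. reduce the series chain (K1+K2+K3), K4: this yields T(s), and no further normalization is needed

Answer: (-8*s^3 - s^2 + 3*s + 16)/(2*s^2 - s - 3)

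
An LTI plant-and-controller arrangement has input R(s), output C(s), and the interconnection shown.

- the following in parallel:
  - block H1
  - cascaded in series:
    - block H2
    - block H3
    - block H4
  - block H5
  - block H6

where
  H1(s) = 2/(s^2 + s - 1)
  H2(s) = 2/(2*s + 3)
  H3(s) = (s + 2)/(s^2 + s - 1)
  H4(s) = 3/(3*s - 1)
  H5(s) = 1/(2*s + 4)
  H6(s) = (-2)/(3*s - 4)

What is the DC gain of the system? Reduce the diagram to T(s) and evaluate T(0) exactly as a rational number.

The answer is 11/4.

Reasoning:
(1) reduce the series chain H2, H3, H4 -> (6*s + 12)/(6*s^4 + 13*s^3 - 2*s^2 - 10*s + 3)
(2) reduce the parallel group H1, (H2*H3*H4), H5, H6 -> (-6*s^5 - 13*s^4 + 14*s^3 - 42*s^2 - 179*s - 132)/(36*s^6 + 102*s^5 - 56*s^4 - 276*s^3 + 10*s^2 + 172*s - 48)
Evaluating the step-2 result (the overall T(s)) at s = 0 gives T(0) = -132/(-48) = 11/4.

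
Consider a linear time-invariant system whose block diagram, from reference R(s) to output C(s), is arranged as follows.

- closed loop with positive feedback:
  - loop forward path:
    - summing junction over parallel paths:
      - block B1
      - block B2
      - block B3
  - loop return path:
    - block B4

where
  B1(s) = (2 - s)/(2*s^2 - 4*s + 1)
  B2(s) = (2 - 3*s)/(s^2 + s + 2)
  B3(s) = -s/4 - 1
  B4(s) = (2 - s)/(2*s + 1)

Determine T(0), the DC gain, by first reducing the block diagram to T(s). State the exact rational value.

Step 1 - reduce the parallel group B1, B2, B3, giving (-2*s^5 - 6*s^4 - 21*s^3 + 71*s^2 - 18*s + 16)/(8*s^4 - 8*s^3 + 4*s^2 - 28*s + 8)
Step 2 - collapse the loop ((B1+B2+B3) forward, B4 return), giving (4*s^6 + 14*s^5 + 48*s^4 - 121*s^3 - 35*s^2 - 14*s - 16)/(2*s^6 - 14*s^5 + 17*s^4 - 113*s^3 + 212*s^2 - 40*s + 24)
Evaluating the step-2 result (the overall T(s)) at s = 0 gives T(0) = -16/24 = -2/3.

Therefore the answer is -2/3.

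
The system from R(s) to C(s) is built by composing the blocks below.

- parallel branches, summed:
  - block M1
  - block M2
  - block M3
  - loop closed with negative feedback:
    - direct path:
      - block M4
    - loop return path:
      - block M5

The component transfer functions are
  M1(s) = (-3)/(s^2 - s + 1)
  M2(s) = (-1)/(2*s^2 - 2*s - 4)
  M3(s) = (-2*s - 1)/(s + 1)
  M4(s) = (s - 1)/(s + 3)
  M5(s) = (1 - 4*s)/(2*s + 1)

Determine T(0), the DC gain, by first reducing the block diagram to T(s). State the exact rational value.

[1] collapse the loop (M4 forward, M5 return) -> (-2*s^2 + s + 1)/(2*s^2 - 12*s - 2)
[2] parallel reduction of M1, M2, M3, [M4/(1+M4*M5)] -> (-6*s^6 + 39*s^5 - 70*s^4 + 73*s^3 - 21*s^2 - 100*s - 17)/(2*s^6 - 16*s^5 + 22*s^4 + 6*s^3 - 16*s^2 + 22*s + 4)
That last expression is T(s); at s = 0 only the constant terms survive, so T(0) = -17/4.

Therefore the answer is -17/4.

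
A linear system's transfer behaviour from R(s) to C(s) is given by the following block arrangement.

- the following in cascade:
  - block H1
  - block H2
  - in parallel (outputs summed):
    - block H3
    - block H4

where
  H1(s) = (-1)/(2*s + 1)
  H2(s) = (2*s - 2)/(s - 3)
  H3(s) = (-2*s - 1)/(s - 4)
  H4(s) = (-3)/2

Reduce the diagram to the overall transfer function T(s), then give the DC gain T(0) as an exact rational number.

Answer: 5/6

Working:
Step 1. reduce the parallel group H3, H4 -> (10 - 7*s)/(2*s - 8)
Step 2. cascade H1, H2, (H3+H4) -> (7*s^2 - 17*s + 10)/(2*s^3 - 13*s^2 + 17*s + 12)
DC gain: substitute s = 0 into T(s) from step 2: T(0) = 10/12 = 5/6.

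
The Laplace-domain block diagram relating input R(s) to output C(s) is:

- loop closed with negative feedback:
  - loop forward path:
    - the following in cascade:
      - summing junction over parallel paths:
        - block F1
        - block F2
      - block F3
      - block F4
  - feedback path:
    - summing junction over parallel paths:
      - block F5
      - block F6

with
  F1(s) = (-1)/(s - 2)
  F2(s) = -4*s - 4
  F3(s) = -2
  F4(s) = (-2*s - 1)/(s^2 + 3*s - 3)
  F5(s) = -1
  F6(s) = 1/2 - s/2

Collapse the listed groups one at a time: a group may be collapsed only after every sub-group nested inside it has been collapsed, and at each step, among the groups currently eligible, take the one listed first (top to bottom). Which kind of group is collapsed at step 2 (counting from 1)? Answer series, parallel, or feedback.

1. parallel reduction of F1, F2
2. cascade (F1+F2), F3, F4
3. add F5, F6 (parallel)
4. apply the feedback formula to ((F1+F2)*F3*F4), (F5+F6)
Step 2: series.

Answer: series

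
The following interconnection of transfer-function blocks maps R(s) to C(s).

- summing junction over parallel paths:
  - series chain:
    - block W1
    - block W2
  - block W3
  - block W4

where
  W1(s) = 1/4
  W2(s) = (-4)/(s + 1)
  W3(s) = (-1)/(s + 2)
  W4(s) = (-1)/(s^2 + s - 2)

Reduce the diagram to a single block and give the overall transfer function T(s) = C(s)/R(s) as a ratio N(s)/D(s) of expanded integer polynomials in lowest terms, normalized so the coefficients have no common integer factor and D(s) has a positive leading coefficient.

[1] cascade W1, W2 gives (-1)/(s + 1)
[2] add (W1*W2), W3, W4 (parallel) - this is the overall T(s), already in the required normalized form

Final answer: (-2*s^2 - 2*s + 2)/(s^3 + 2*s^2 - s - 2)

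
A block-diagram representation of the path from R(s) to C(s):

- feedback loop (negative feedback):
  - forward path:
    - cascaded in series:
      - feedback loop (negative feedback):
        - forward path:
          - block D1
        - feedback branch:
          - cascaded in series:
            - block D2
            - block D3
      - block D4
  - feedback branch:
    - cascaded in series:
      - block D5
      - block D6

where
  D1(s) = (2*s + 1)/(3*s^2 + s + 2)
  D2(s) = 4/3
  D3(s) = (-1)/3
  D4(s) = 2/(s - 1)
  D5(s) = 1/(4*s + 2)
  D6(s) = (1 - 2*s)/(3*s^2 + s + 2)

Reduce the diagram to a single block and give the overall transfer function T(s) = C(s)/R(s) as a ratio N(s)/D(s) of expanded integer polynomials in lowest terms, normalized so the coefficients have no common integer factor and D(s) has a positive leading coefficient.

[1] combine D2, D3 in series = (-4)/9
[2] collapse the loop (D1 forward, (D2*D3) return) = (18*s + 9)/(27*s^2 + s + 14)
[3] reduce the series chain [D1/(1+D1*(D2*D3))], D4 = (36*s + 18)/(27*s^3 - 26*s^2 + 13*s - 14)
[4] multiply D5, D6 (series) = (1 - 2*s)/(12*s^3 + 10*s^2 + 10*s + 4)
[5] close the feedback loop around ([D1/(1+D1*(D2*D3))]*D4), (D5*D6); the result is T(s) itself (integer coefficients, no common factor, positive leading denominator coefficient)

Therefore the answer is (108*s^3 + 90*s^2 + 90*s + 36)/(81*s^5 - 51*s^4 + 67*s^3 - 81*s^2 - 6*s - 19).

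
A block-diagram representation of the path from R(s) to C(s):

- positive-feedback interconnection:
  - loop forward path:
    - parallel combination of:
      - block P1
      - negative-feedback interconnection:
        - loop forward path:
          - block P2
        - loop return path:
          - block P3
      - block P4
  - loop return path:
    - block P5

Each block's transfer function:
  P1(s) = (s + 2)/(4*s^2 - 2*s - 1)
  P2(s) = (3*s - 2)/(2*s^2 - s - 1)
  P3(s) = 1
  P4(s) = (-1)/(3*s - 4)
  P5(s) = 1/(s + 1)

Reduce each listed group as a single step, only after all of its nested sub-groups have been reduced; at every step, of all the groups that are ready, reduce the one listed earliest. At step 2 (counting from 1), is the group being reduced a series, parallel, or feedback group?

Step 1 - collapse the loop (P2 forward, P3 return)
Step 2 - combine P1, [P2/(1+P2*P3)], P4 in parallel
Step 3 - collapse the loop ((P1+[P2/(1+P2*P3)]+P4) forward, P5 return)
Step 2: parallel.

Answer: parallel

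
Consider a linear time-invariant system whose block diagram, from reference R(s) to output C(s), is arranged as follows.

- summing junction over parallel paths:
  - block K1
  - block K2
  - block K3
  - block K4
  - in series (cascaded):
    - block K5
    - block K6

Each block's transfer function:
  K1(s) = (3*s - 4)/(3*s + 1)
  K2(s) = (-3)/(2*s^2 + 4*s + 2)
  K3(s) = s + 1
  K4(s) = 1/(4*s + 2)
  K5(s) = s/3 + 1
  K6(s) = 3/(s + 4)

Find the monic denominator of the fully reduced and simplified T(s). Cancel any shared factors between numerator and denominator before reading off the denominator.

Step 1 - reduce the series chain K5, K6, giving (s + 3)/(s + 4)
Step 2 - parallel reduction of K1, K2, K3, K4, (K5*K6), giving (12*s^6 + 118*s^5 + 387*s^4 + 497*s^3 + 180*s^2 - 44*s - 26)/(12*s^5 + 82*s^4 + 170*s^3 + 150*s^2 + 58*s + 8)
T(s) is the step-2 result (common factors already cancelled). Leading coefficient of the denominator: 12. Divide through by 12 for the monic polynomial.

Hence the answer: s^5 + 41*s^4/6 + 85*s^3/6 + 25*s^2/2 + 29*s/6 + 2/3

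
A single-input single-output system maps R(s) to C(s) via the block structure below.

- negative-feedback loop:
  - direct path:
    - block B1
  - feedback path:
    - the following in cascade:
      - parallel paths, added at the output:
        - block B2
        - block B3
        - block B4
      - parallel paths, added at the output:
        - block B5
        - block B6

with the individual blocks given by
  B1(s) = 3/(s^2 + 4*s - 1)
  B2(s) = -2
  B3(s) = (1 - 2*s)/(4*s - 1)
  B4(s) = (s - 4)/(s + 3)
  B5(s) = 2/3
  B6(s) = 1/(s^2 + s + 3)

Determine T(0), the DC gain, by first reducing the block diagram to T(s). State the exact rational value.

Step 1. sum the parallel branches B2, B3, B4 gives (-6*s^2 - 44*s + 13)/(4*s^2 + 11*s - 3)
Step 2. add B5, B6 (parallel) gives (2*s^2 + 2*s + 9)/(3*s^2 + 3*s + 9)
Step 3. cascade (B2+B3+B4), (B5+B6) gives (-12*s^4 - 100*s^3 - 116*s^2 - 370*s + 117)/(12*s^4 + 45*s^3 + 60*s^2 + 90*s - 27)
Step 4. close the feedback loop around B1, ((B2+B3+B4)*(B5+B6)) gives (12*s^4 + 45*s^3 + 60*s^2 + 90*s - 27)/(4*s^6 + 31*s^5 + 64*s^4 - 5*s^3 - 25*s^2 - 436*s + 126)
Evaluating the step-4 result (the overall T(s)) at s = 0 gives T(0) = -27/126 = -3/14.

Hence the answer: -3/14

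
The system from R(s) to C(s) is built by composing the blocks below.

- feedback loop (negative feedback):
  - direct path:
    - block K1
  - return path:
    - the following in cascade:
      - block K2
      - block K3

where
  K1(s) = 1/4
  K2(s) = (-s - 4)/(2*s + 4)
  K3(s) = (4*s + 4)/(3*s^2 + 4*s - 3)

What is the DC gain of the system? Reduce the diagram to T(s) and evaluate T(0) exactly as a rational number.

Step 1. multiply K2, K3 (series) -> (-2*s^2 - 10*s - 8)/(3*s^3 + 10*s^2 + 5*s - 6)
Step 2. apply the feedback formula to K1, (K2*K3) -> (3*s^3 + 10*s^2 + 5*s - 6)/(12*s^3 + 38*s^2 + 10*s - 32)
The step-2 result is T(s). Setting s = 0: T(0) = -6/(-32) = 3/16.

Therefore the answer is 3/16.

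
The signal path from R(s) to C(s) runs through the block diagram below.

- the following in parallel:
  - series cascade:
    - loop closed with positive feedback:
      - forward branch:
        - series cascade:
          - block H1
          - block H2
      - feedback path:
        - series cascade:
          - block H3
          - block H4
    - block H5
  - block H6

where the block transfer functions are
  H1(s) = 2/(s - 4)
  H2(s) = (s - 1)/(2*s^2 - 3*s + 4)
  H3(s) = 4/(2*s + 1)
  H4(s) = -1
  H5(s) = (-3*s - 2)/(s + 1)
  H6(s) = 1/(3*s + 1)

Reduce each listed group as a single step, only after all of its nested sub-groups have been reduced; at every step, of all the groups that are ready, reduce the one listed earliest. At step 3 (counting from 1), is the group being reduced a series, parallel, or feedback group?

Reducing step by step:

Step 1: reduce the series chain H1, H2
Step 2: reduce the series chain H3, H4
Step 3: apply the feedback formula to (H1*H2), (H3*H4)
Step 4: reduce the series chain [(H1*H2)/(1-(H1*H2)*(H3*H4))], H5
Step 5: reduce the parallel group ([(H1*H2)/(1-(H1*H2)*(H3*H4))]*H5), H6
Step 3 collapses a feedback group.

Answer: feedback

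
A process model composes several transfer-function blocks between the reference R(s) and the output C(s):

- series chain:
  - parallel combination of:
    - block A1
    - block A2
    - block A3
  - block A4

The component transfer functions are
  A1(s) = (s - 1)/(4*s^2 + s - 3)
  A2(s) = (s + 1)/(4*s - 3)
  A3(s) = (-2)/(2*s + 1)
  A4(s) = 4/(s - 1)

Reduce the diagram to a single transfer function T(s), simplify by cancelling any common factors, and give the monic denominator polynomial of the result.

Step 1: sum the parallel branches A1, A2, A3 -> (2*s^3 - s^2 + s + 6)/(8*s^3 + 6*s^2 - 5*s - 3)
Step 2: reduce the series chain (A1+A2+A3), A4 -> (8*s^3 - 4*s^2 + 4*s + 24)/(8*s^4 - 2*s^3 - 11*s^2 + 2*s + 3)
That last expression is T(s), already simplified. Scaling its denominator by 1/8 (the reciprocal of the leading coefficient) yields the monic denominator.

Therefore the answer is s^4 - s^3/4 - 11*s^2/8 + s/4 + 3/8.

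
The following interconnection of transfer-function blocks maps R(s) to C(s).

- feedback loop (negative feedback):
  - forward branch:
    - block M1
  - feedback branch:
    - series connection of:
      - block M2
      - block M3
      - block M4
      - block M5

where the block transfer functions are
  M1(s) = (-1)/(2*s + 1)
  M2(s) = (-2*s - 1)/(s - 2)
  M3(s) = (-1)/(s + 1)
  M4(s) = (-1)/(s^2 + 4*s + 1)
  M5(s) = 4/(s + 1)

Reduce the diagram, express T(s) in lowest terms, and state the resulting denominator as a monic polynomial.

1. combine M2, M3, M4, M5 in series: (-8*s - 4)/(s^5 + 4*s^4 - 2*s^3 - 14*s^2 - 11*s - 2)
2. collapse the loop (M1 forward, (M2*M3*M4*M5) return): (-s^5 - 4*s^4 + 2*s^3 + 14*s^2 + 11*s + 2)/(2*s^6 + 9*s^5 - 30*s^3 - 36*s^2 - 7*s + 2)
T(s) is the step-2 result (common factors already cancelled). Leading coefficient of the denominator: 2. Divide through by 2 for the monic polynomial.

Answer: s^6 + 9*s^5/2 - 15*s^3 - 18*s^2 - 7*s/2 + 1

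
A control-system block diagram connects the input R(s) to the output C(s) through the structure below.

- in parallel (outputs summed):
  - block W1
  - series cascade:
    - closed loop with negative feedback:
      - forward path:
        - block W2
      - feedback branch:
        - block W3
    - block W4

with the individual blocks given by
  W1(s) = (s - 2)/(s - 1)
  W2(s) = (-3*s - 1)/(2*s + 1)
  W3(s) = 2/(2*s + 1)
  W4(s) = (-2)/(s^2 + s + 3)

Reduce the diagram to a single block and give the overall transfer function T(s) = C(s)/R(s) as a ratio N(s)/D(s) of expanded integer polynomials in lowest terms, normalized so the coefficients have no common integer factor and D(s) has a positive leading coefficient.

[1] apply the feedback formula to W2, W3, giving (-6*s^2 - 5*s - 1)/(4*s^2 - 2*s - 1)
[2] multiply [W2/(1+W2*W3)], W4 (series), giving (12*s^2 + 10*s + 2)/(4*s^4 + 2*s^3 + 9*s^2 - 7*s - 3)
[3] add W1, ([W2/(1+W2*W3)]*W4) (parallel) - this is the overall T(s), already in the required normalized form

Hence the answer: (4*s^5 - 6*s^4 + 17*s^3 - 27*s^2 + 3*s + 4)/(4*s^5 - 2*s^4 + 7*s^3 - 16*s^2 + 4*s + 3)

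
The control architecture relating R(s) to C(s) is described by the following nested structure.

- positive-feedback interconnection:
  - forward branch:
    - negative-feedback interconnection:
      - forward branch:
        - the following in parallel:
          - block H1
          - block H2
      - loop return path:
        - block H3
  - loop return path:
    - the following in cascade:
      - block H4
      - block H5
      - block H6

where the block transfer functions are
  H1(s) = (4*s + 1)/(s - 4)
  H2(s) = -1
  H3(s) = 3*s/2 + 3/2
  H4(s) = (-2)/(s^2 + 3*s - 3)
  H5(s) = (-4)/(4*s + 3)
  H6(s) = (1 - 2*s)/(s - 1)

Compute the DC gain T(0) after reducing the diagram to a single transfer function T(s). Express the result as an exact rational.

(1) sum the parallel branches H1, H2 -> (3*s + 5)/(s - 4)
(2) feedback reduction of (H1+H2), H3 -> (6*s + 10)/(9*s^2 + 26*s + 7)
(3) multiply H4, H5, H6 (series) -> (8 - 16*s)/(4*s^4 + 11*s^3 - 18*s^2 - 6*s + 9)
(4) reduce the feedback loop with forward [(H1+H2)/(1+(H1+H2)*H3)] and return (H4*H5*H6) -> (24*s^5 + 106*s^4 + 2*s^3 - 216*s^2 - 6*s + 90)/(36*s^6 + 203*s^5 + 152*s^4 - 445*s^3 - 105*s^2 + 304*s - 17)
That last expression is T(s); at s = 0 only the constant terms survive, so T(0) = 90/(-17) = -90/17.

Answer: -90/17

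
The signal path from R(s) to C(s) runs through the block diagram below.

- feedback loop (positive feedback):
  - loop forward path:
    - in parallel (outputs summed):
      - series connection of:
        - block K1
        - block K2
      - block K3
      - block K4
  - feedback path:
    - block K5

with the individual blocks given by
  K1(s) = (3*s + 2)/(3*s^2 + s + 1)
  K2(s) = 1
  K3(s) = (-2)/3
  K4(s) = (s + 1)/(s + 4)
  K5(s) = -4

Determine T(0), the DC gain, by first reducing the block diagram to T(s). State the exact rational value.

The answer is 19/88.

Reasoning:
1. reduce the series chain K1, K2; result (3*s + 2)/(3*s^2 + s + 1)
2. reduce the parallel group (K1*K2), K3, K4; result (3*s^3 - 5*s^2 + 38*s + 19)/(9*s^3 + 39*s^2 + 15*s + 12)
3. apply the feedback formula to ((K1*K2)+K3+K4), K5; result (3*s^3 - 5*s^2 + 38*s + 19)/(21*s^3 + 19*s^2 + 167*s + 88)
Evaluating the step-3 result (the overall T(s)) at s = 0 gives T(0) = 19/88.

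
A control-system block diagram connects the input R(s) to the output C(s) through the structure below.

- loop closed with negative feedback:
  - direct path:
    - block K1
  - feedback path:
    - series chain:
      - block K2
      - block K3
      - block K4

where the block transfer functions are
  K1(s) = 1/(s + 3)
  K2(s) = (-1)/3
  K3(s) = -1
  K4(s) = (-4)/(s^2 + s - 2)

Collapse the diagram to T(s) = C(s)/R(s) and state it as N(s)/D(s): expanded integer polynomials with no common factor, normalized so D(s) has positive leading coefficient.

Answer: (3*s^2 + 3*s - 6)/(3*s^3 + 12*s^2 + 3*s - 22)

Working:
1. combine K2, K3, K4 in series gives (-4)/(3*s^2 + 3*s - 6)
2. feedback reduction of K1, (K2*K3*K4) - this is the overall T(s), already in the required normalized form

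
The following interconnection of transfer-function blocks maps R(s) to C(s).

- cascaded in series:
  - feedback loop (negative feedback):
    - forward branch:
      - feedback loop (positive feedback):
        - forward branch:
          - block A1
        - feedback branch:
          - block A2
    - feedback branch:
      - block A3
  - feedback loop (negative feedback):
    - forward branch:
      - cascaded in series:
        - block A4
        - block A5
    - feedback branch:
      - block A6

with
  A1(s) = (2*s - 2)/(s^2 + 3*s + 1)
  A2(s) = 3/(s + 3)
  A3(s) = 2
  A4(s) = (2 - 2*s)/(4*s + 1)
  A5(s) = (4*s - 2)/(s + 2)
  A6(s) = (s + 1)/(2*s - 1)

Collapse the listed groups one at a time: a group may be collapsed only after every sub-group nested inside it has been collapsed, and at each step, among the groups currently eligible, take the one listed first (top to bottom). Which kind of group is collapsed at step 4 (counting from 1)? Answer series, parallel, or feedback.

Step 1. close the feedback loop around A1, A2
Step 2. close the feedback loop around [A1/(1-A1*A2)], A3
Step 3. combine A4, A5 in series
Step 4. collapse the loop ((A4*A5) forward, A6 return)
Step 5. series reduction of [[A1/(1-A1*A2)]/(1+[A1/(1-A1*A2)]*A3)], [(A4*A5)/(1+(A4*A5)*A6)]
At step 4 the group reduced is feedback.

Answer: feedback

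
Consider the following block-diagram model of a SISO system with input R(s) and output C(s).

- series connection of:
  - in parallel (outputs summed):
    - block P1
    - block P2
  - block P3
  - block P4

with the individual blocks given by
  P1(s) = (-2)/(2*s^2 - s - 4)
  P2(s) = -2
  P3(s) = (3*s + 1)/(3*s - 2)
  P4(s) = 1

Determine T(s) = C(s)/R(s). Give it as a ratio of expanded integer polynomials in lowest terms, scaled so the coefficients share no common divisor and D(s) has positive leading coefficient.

Step 1: sum the parallel branches P1, P2, giving (-4*s^2 + 2*s + 6)/(2*s^2 - s - 4)
Step 2: series reduction of (P1+P2), P3, P4, which is the overall transfer function T(s) = C(s)/R(s) in lowest terms

Answer: (-12*s^3 + 2*s^2 + 20*s + 6)/(6*s^3 - 7*s^2 - 10*s + 8)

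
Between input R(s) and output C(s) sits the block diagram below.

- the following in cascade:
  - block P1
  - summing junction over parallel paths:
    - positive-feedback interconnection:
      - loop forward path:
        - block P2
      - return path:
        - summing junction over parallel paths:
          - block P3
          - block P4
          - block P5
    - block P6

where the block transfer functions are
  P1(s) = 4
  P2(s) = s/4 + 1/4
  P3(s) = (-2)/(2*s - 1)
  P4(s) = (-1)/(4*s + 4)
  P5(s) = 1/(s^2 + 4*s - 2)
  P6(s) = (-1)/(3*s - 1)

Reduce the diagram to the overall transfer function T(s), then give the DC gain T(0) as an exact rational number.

First reduce the diagram to T(s).

Step 1 - combine P3, P4, P5 in parallel, giving (-10*s^3 - 39*s^2 - 4*s + 10)/(8*s^4 + 36*s^3 - 4*s^2 - 24*s + 8)
Step 2 - collapse the loop (P2 forward, (P3+P4+P5) return), giving (8*s^4 + 36*s^3 - 4*s^2 - 24*s + 8)/(42*s^3 + 151*s^2 - 124*s + 22)
Step 3 - add [P2/(1-P2*(P3+P4+P5))], P6 (parallel), giving (24*s^5 + 100*s^4 - 90*s^3 - 219*s^2 + 172*s - 30)/(126*s^4 + 411*s^3 - 523*s^2 + 190*s - 22)
Step 4 - reduce the series chain P1, ([P2/(1-P2*(P3+P4+P5))]+P6), giving (96*s^5 + 400*s^4 - 360*s^3 - 876*s^2 + 688*s - 120)/(126*s^4 + 411*s^3 - 523*s^2 + 190*s - 22)
The step-4 result is T(s). Setting s = 0: T(0) = -120/(-22) = 60/11.

Answer: 60/11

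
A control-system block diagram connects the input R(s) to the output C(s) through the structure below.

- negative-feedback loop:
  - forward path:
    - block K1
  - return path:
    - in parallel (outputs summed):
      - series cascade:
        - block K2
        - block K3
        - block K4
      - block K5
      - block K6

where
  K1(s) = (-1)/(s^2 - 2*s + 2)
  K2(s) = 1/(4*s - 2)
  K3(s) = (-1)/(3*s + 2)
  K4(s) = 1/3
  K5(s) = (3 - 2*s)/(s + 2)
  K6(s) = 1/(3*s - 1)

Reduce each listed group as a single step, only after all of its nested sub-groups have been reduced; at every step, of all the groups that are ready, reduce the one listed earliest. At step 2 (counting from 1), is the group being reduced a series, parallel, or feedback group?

Reducing step by step:

Step 1. reduce the series chain K2, K3, K4
Step 2. sum the parallel branches (K2*K3*K4), K5, K6
Step 3. reduce the feedback loop with forward K1 and return ((K2*K3*K4)+K5+K6)
Step 2: parallel.

Answer: parallel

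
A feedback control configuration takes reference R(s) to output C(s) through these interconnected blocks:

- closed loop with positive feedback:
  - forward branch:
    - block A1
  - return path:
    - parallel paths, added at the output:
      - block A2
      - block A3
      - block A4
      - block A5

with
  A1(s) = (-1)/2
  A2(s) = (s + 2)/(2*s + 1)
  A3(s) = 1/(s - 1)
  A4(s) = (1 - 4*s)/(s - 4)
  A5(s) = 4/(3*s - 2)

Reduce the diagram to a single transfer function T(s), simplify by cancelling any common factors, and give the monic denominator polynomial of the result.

1. combine A2, A3, A4, A5 in parallel, giving (-21*s^4 + 37*s^3 - 76*s^2 + 41*s + 10)/(6*s^4 - 31*s^3 + 27*s^2 + 6*s - 8)
2. reduce the feedback loop with forward A1 and return (A2+A3+A4+A5), giving (6*s^4 - 31*s^3 + 27*s^2 + 6*s - 8)/(9*s^4 + 25*s^3 + 22*s^2 - 53*s + 6)
That last expression is T(s), already simplified. Scaling its denominator by 1/9 (the reciprocal of the leading coefficient) yields the monic denominator.

Answer: s^4 + 25*s^3/9 + 22*s^2/9 - 53*s/9 + 2/3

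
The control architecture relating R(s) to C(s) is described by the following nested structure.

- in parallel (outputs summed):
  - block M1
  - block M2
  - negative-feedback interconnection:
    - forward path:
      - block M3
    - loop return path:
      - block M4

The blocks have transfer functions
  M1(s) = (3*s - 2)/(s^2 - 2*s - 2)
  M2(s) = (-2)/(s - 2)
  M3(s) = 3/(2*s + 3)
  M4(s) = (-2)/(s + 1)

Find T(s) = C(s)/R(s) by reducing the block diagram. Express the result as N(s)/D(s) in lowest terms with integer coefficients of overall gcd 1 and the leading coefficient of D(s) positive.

Reducing step by step:

Step 1. close the feedback loop around M3, M4 = (3*s + 3)/(2*s^2 + 5*s - 3)
Step 2. add M1, M2, [M3/(1+M3*M4)] (parallel), which is the overall transfer function T(s) = C(s)/R(s) in lowest terms

Answer: (5*s^4 - 12*s^3 - 13*s^2 + 70*s - 12)/(2*s^5 - 3*s^4 - 19*s^3 + 30*s^2 + 14*s - 12)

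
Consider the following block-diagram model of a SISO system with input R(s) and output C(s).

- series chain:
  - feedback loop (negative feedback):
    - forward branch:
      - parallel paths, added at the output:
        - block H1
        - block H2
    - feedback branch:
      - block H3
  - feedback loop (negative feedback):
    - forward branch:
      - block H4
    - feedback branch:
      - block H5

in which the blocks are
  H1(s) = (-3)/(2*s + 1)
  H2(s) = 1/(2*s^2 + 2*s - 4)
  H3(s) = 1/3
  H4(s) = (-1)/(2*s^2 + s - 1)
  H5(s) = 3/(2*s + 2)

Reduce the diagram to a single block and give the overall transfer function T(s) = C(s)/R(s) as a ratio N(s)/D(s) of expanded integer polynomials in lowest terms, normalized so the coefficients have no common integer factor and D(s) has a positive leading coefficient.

1. combine H1, H2 in parallel; result (-6*s^2 - 4*s + 13)/(4*s^3 + 6*s^2 - 6*s - 4)
2. collapse the loop ((H1+H2) forward, H3 return); result (-18*s^2 - 12*s + 39)/(12*s^3 + 12*s^2 - 22*s + 1)
3. reduce the feedback loop with forward H4 and return H5; result (-2*s - 2)/(4*s^3 + 6*s^2 - 5)
4. reduce the series chain [(H1+H2)/(1+(H1+H2)*H3)], [H4/(1+H4*H5)]: this yields T(s), and no further normalization is needed

Final answer: (36*s^3 + 60*s^2 - 54*s - 78)/(48*s^6 + 120*s^5 - 16*s^4 - 188*s^3 - 54*s^2 + 110*s - 5)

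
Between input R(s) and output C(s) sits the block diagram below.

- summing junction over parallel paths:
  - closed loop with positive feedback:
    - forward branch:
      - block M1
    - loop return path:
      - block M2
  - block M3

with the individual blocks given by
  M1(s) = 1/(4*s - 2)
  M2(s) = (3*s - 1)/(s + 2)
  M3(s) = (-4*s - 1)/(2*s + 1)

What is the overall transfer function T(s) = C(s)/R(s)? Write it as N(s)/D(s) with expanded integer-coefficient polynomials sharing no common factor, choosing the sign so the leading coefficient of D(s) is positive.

The answer is (-16*s^3 - 14*s^2 + 14*s + 5)/(8*s^3 + 10*s^2 - 3*s - 3).

Reasoning:
(1) reduce the feedback loop with forward M1 and return M2 = (s + 2)/(4*s^2 + 3*s - 3)
(2) add [M1/(1-M1*M2)], M3 (parallel) - this is the overall T(s), already in the required normalized form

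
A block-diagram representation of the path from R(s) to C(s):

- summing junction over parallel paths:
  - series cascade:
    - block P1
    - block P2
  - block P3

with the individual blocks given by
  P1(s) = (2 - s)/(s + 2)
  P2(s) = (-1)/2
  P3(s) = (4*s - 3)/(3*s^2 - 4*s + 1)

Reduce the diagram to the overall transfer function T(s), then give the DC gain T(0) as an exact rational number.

Step 1: combine P1, P2 in series = (s - 2)/(2*s + 4)
Step 2: sum the parallel branches (P1*P2), P3 = (3*s^3 - 2*s^2 + 19*s - 14)/(6*s^3 + 4*s^2 - 14*s + 4)
That last expression is T(s); at s = 0 only the constant terms survive, so T(0) = -14/4 = -7/2.

Therefore the answer is -7/2.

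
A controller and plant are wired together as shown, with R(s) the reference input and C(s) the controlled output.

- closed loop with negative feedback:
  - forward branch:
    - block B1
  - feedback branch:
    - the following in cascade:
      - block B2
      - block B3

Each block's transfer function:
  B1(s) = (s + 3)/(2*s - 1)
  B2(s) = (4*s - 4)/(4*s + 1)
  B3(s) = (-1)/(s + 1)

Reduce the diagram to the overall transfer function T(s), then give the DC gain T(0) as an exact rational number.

[1] cascade B2, B3; result (4 - 4*s)/(4*s^2 + 5*s + 1)
[2] reduce the feedback loop with forward B1 and return (B2*B3); result (4*s^3 + 17*s^2 + 16*s + 3)/(8*s^3 + 2*s^2 - 11*s + 11)
Step 2 gives the overall T(s). Then T(0) = 3/11.

Hence the answer: 3/11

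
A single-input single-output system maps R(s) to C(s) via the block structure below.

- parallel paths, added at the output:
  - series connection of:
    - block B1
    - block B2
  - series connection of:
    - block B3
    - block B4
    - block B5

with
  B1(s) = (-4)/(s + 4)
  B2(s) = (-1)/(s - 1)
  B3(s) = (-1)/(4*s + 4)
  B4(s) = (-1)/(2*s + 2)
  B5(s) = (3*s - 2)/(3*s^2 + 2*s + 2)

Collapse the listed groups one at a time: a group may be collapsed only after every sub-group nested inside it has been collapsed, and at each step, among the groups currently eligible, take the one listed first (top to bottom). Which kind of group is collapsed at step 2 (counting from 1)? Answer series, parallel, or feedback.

Reducing step by step:

1. cascade B1, B2
2. combine B3, B4, B5 in series
3. parallel reduction of (B1*B2), (B3*B4*B5)
The group at step 2 is a series group.

Answer: series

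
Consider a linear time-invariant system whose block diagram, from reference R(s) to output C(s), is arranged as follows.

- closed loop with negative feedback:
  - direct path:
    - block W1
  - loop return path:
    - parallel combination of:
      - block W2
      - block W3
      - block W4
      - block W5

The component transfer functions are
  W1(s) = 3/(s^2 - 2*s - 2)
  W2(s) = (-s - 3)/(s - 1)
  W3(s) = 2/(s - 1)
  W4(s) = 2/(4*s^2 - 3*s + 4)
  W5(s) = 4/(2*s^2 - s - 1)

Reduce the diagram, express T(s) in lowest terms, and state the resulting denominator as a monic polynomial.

Step 1: reduce the parallel group W2, W3, W4, W5; result (-8*s^4 - 6*s^3 + 17*s^2 - 23*s + 10)/(8*s^4 - 10*s^3 + 7*s^2 - s - 4)
Step 2: collapse the loop (W1 forward, (W2+W3+W4+W5) return); result (24*s^4 - 30*s^3 + 21*s^2 - 3*s - 12)/(8*s^6 - 26*s^5 - 13*s^4 - 13*s^3 + 35*s^2 - 59*s + 38)
Step 2 gives the fully reduced T(s), with no common factor left to cancel. The denominator's leading coefficient is 8, so divide each of its coefficients by 8 to get the monic form.

Hence the answer: s^6 - 13*s^5/4 - 13*s^4/8 - 13*s^3/8 + 35*s^2/8 - 59*s/8 + 19/4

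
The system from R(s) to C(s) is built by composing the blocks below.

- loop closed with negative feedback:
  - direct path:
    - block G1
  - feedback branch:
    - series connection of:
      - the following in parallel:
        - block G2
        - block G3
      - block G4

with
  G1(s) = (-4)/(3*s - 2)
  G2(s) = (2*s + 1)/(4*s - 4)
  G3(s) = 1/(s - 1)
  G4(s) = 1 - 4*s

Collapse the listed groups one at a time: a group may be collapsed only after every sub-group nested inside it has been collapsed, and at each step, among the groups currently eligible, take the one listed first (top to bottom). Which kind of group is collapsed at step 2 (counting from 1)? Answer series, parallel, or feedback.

1. reduce the parallel group G2, G3
2. reduce the series chain (G2+G3), G4
3. close the feedback loop around G1, ((G2+G3)*G4)
Step 2 collapses a series group.

Final answer: series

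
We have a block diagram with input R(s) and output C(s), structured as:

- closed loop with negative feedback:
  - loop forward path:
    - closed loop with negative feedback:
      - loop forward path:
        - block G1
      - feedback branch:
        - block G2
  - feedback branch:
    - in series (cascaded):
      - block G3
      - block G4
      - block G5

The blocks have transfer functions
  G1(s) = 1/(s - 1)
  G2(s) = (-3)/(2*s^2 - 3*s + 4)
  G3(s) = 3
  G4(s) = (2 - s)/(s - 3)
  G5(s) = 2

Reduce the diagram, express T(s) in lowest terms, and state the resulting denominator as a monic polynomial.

[1] close the feedback loop around G1, G2; result (2*s^2 - 3*s + 4)/(2*s^3 - 5*s^2 + 7*s - 7)
[2] combine G3, G4, G5 in series; result (12 - 6*s)/(s - 3)
[3] feedback reduction of [G1/(1+G1*G2)], (G3*G4*G5); result (2*s^3 - 9*s^2 + 13*s - 12)/(2*s^4 - 23*s^3 + 64*s^2 - 88*s + 69)
T(s) is the step-3 result (common factors already cancelled). Leading coefficient of the denominator: 2. Divide through by 2 for the monic polynomial.

Hence the answer: s^4 - 23*s^3/2 + 32*s^2 - 44*s + 69/2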